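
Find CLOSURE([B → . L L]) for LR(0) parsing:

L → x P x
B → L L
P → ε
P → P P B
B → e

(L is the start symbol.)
{ [B → . L L], [L → . x P x] }

Start with: [B → . L L]
  [B → . L L] has the dot before L: add [L → . x P x]
No further items can be added.

CLOSURE = { [B → . L L], [L → . x P x] }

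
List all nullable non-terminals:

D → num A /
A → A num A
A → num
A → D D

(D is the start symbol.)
A non-terminal is nullable if it can derive ε (the empty string): either it has an ε-production, or it has a production whose right-hand side consists entirely of nullable non-terminals.

There are no ε-productions, so no non-terminal can derive ε.
No non-terminals are nullable.

Answer: None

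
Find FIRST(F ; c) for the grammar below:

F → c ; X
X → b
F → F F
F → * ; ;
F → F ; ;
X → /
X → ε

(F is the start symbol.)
FIRST sets of the non-terminals involved (from the grammar, by fixed-point iteration):
  FIRST(F) = { '*', 'c' }

To compute FIRST(F ; c), process the symbols left to right:
Symbol F is a non-terminal. Add FIRST(F) \ {ε} = { '*', 'c' }
F is not nullable (ε ∉ FIRST(F)), so stop here.
FIRST(F ; c) = { '*', 'c' }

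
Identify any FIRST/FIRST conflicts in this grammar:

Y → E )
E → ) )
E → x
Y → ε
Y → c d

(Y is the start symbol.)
No FIRST/FIRST conflicts.

A FIRST/FIRST conflict occurs when two productions N → α and N → β for the same non-terminal have FIRST(α) ∩ FIRST(β) ≠ ∅ (with ε ∈ FIRST of a nullable right-hand side, so two nullable alternatives also conflict).

FIRST sets of the non-terminals at (or reachable through a nullable prefix from) the front of some alternative:
  FIRST(E) = { ')', 'x' }

Productions for Y:
  Y → E ): FIRST = { ')', 'x' }
  Y → ε: FIRST = { ε }
  Y → c d: FIRST = { 'c' }
Productions for E:
  E → ) ): FIRST = { ')' }
  E → x: FIRST = { 'x' }

All alternatives of each non-terminal have pairwise disjoint FIRST sets.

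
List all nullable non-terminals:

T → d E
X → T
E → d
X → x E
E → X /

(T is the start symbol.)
None

A non-terminal is nullable if it can derive ε (the empty string): either it has an ε-production, or it has a production whose right-hand side consists entirely of nullable non-terminals.

There are no ε-productions, so no non-terminal can derive ε.
No non-terminals are nullable.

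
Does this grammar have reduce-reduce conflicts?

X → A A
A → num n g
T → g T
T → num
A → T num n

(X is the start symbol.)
No reduce-reduce conflicts

A reduce-reduce conflict occurs when an LR(0) state has two complete items [A → α .] and [B → β .] — both call for a reduction, and with no lookahead the parser cannot choose between them.

Augment with X' → X and build the canonical LR(0) collection (I0 = CLOSURE({[X' → . X]}), then GOTO on every symbol after a dot until no new states appear). It has 13 states:
  I0: { [A → . T num n], [A → . num n g], [T → . g T], [T → . num], [X → . A A], [X' → . X] }  — shift
  I1: { [A → . T num n], [A → . num n g], [T → . g T], [T → . num], [X → A . A] }  — shift
  I2: { [A → T . num n] }  — shift
  I3: { [X' → X .] }  — accept
  I4: { [T → . g T], [T → . num], [T → g . T] }  — shift
  I5: { [A → num . n g], [T → num .] }  — shift, reduce
  I6: { [A → num n . g] }  — shift
  I7: { [A → num n g .] }  — reduce
  I8: { [T → g T .] }  — reduce
  I9: { [T → num .] }  — reduce
  I10: { [A → T num . n] }  — shift
  I11: { [A → T num n .] }  — reduce
  I12: { [X → A A .] }  — reduce

No state contains more than one complete item.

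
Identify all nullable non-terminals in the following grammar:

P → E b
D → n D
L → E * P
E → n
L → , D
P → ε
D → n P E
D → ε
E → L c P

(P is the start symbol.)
A non-terminal is nullable if it can derive ε (the empty string): either it has an ε-production, or it has a production whose right-hand side consists entirely of nullable non-terminals.

ε-productions: P → ε, D → ε
So P, D are immediately nullable.
No further non-terminal can be added: every production for the remaining non-terminals contains a terminal or a non-nullable non-terminal.
Nullable = { 'D', 'P' }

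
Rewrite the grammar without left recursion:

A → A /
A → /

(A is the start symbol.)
A is directly left-recursive. The standard transformation for
  A → A α₁ | ... | A α_m | β₁ | ... | β_n
is
  A  → β₁ A' | ... | β_n A'
  A' → α₁ A' | ... | α_m A' | ε

A → / becomes A → / A'
A → A / becomes A' → / A'
Add A' → ε

Resulting grammar:
A → / A'
A' → / A'
A' → ε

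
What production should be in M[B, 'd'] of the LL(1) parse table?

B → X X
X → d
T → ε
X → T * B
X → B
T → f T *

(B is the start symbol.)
B → X X

To find M[B, 'd'], we find productions for B where 'd' is in the predict set (PREDICT(N → α) = (FIRST(α) \ {ε}) ∪ (FOLLOW(N) if α ⇒* ε)).

Relevant sets:
  FIRST(X) = { '*', 'd', 'f' }

B → X X: PREDICT = { '*', 'd', 'f' }
  'd' is in predict set, so this production goes in M[B, 'd']

M[B, 'd'] = B → X X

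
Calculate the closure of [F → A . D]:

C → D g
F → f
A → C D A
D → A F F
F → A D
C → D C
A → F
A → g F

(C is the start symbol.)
{ [A → . C D A], [A → . F], [A → . g F], [C → . D C], [C → . D g], [D → . A F F], [F → . A D], [F → . f], [F → A . D] }

To compute CLOSURE, for each item [A → α.Bβ] where B is a non-terminal, add [B → .γ] for all productions B → γ; repeat for the newly added items until nothing changes.

Start with: [F → A . D]
  [F → A . D] has the dot before D: add [D → . A F F]
  [D → . A F F] has the dot before A: add [A → . C D A], [A → . F], [A → . g F]
  [A → . C D A] has the dot before C: add [C → . D g], [C → . D C]
  [A → . F] has the dot before F: add [F → . f], [F → . A D]
No further items can be added.

CLOSURE = { [A → . C D A], [A → . F], [A → . g F], [C → . D C], [C → . D g], [D → . A F F], [F → . A D], [F → . f], [F → A . D] }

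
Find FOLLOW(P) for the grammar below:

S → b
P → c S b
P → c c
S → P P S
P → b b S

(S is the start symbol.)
{ 'b', 'c' }

In S → P P S: P is followed by P S, add FIRST(P S) \ {ε} = { 'b', 'c' }
In S → P P S: P is followed by S, add FIRST(S) \ {ε} = { 'b', 'c' }

Taking the union: FOLLOW(P) = { 'b', 'c' }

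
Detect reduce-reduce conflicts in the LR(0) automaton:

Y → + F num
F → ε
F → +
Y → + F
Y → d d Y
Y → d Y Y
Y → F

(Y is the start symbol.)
A reduce-reduce conflict occurs when an LR(0) state has two complete items [A → α .] and [B → β .] — both call for a reduction, and with no lookahead the parser cannot choose between them.

Augment with Y' → Y and build the canonical LR(0) collection (I0 = CLOSURE({[Y' → . Y]}), then GOTO on every symbol after a dot until no new states appear). It has 12 states:
  I0: { [F → . +], [F → .], [Y → . + F num], [Y → . + F], [Y → . F], [Y → . d Y Y], [Y → . d d Y], [Y' → . Y] }  — shift, reduce
  I1: { [F → + .], [F → . +], [F → .], [Y → + . F num], [Y → + . F] }  — shift, 2 reduces
  I2: { [Y → F .] }  — reduce
  I3: { [Y' → Y .] }  — accept
  I4: { [F → . +], [F → .], [Y → . + F num], [Y → . + F], [Y → . F], [Y → . d Y Y], [Y → . d d Y], [Y → d . Y Y], [Y → d . d Y] }  — shift, reduce
  I5: { [F → . +], [F → .], [Y → . + F num], [Y → . + F], [Y → . F], [Y → . d Y Y], [Y → . d d Y], [Y → d Y . Y] }  — shift, reduce
  I6: { [F → . +], [F → .], [Y → . + F num], [Y → . + F], [Y → . F], [Y → . d Y Y], [Y → . d d Y], [Y → d . Y Y], [Y → d . d Y], [Y → d d . Y] }  — shift, reduce
  I7: { [F → . +], [F → .], [Y → . + F num], [Y → . + F], [Y → . F], [Y → . d Y Y], [Y → . d d Y], [Y → d Y . Y], [Y → d d Y .] }  — shift, 2 reduces
  I8: { [Y → d Y Y .] }  — reduce
  I9: { [F → + .] }  — reduce
  I10: { [Y → + F . num], [Y → + F .] }  — shift, reduce
  I11: { [Y → + F num .] }  — reduce

I1 contains complete items [F → .], [F → + .] — reduce-reduce conflict.
I7 contains complete items [F → .], [Y → d d Y .] — reduce-reduce conflict.

Answer: Yes — I1: [F → .] vs [F → + .]; I7: [F → .] vs [Y → d d Y .]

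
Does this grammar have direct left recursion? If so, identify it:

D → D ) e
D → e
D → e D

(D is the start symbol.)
Yes, D is left-recursive

D → D ) e: LEFT RECURSIVE (starts with D)
D → e: starts with e
D → e D: starts with e

The grammar has direct left recursion on: D.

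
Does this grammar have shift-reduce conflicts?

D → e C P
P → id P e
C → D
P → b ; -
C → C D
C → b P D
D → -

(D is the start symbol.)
No shift-reduce conflicts

A shift-reduce conflict occurs when an LR(0) state has both:
  - a complete (reduce) item [A → α .] (dot at the end), and
  - a shift item [B → β . c γ] (dot before a terminal).

Augment with D' → D and build the canonical LR(0) collection (I0 = CLOSURE({[D' → . D]}), then GOTO on every symbol after a dot until no new states appear). It has 17 states:
  I0: { [D → . -], [D → . e C P], [D' → . D] }  — shift
  I1: { [D → - .] }  — reduce
  I2: { [D' → D .] }  — accept
  I3: { [C → . C D], [C → . D], [C → . b P D], [D → . -], [D → . e C P], [D → e . C P] }  — shift
  I4: { [C → C . D], [D → . -], [D → . e C P], [D → e C . P], [P → . b ; -], [P → . id P e] }  — shift
  I5: { [C → D .] }  — reduce
  I6: { [C → b . P D], [P → . b ; -], [P → . id P e] }  — shift
  I7: { [C → b P . D], [D → . -], [D → . e C P] }  — shift
  I8: { [P → b . ; -] }  — shift
  I9: { [P → . b ; -], [P → . id P e], [P → id . P e] }  — shift
  I10: { [P → id P . e] }  — shift
  I11: { [P → id P e .] }  — reduce
  I12: { [P → b ; . -] }  — shift
  I13: { [P → b ; - .] }  — reduce
  I14: { [C → b P D .] }  — reduce
  I15: { [C → C D .] }  — reduce
  I16: { [D → e C P .] }  — reduce

No state contains both a complete item and a shift item.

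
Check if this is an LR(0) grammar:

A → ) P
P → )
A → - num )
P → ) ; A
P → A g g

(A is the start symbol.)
No. Shift-reduce conflict between [P → ) .] and [A → . ) P]

A grammar is LR(0) if no state in the canonical LR(0) collection has:
  - both a shift item (dot before a terminal) and a complete item (shift-reduce conflict), or
  - two or more complete items (reduce-reduce conflict; the accept item [A' → A .] counts as a complete item here).

Augment with A' → A and build the canonical LR(0) collection (I0 = CLOSURE({[A' → . A]}), then GOTO on every symbol after a dot until no new states appear). It has 13 states:
  I0: { [A → . ) P], [A → . - num )], [A' → . A] }  — shift
  I1: { [A → ) . P], [A → . ) P], [A → . - num )], [P → . ) ; A], [P → . )], [P → . A g g] }  — shift
  I2: { [A → - . num )] }  — shift
  I3: { [A' → A .] }  — accept
  I4: { [A → - num . )] }  — shift
  I5: { [A → - num ) .] }  — reduce
  I6: { [A → ) . P], [A → . ) P], [A → . - num )], [P → ) . ; A], [P → ) .], [P → . ) ; A], [P → . )], [P → . A g g] }  — shift, reduce
  I7: { [P → A . g g] }  — shift
  I8: { [A → ) P .] }  — reduce
  I9: { [P → A g . g] }  — shift
  I10: { [P → A g g .] }  — reduce
  I11: { [A → . ) P], [A → . - num )], [P → ) ; . A] }  — shift
  I12: { [P → ) ; A .] }  — reduce

Conflict in state I6:
  Shift-reduce conflict between [P → ) .] and [A → . ) P]
So the grammar is NOT LR(0).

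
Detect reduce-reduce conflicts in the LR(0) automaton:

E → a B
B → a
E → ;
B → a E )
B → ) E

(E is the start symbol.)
A reduce-reduce conflict occurs when an LR(0) state has two complete items [A → α .] and [B → β .] — both call for a reduction, and with no lookahead the parser cannot choose between them.

Augment with E' → E and build the canonical LR(0) collection (I0 = CLOSURE({[E' → . E]}), then GOTO on every symbol after a dot until no new states appear). It has 10 states:
  I0: { [E → . ;], [E → . a B], [E' → . E] }  — shift
  I1: { [E → ; .] }  — reduce
  I2: { [E' → E .] }  — accept
  I3: { [B → . ) E], [B → . a E )], [B → . a], [E → a . B] }  — shift
  I4: { [B → ) . E], [E → . ;], [E → . a B] }  — shift
  I5: { [E → a B .] }  — reduce
  I6: { [B → a . E )], [B → a .], [E → . ;], [E → . a B] }  — shift, reduce
  I7: { [B → a E . )] }  — shift
  I8: { [B → a E ) .] }  — reduce
  I9: { [B → ) E .] }  — reduce

No state contains more than one complete item.

Answer: No reduce-reduce conflicts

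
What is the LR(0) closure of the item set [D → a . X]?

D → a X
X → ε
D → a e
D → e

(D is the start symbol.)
Start with: [D → a . X]
  [D → a . X] has the dot before X: add [X → .]
No further items can be added.

CLOSURE = { [D → a . X], [X → .] }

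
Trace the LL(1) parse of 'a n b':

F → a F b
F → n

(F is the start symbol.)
Stack is shown with the top on the left.

Stack    Input    Action
------------------------
F $      a n b $  output F → a F b
a F b $  a n b $  match 'a'
F b $    n b $    output F → n
n b $    n b $    match 'n'
b $      b $      match 'b'
$        $        accept

The string is accepted.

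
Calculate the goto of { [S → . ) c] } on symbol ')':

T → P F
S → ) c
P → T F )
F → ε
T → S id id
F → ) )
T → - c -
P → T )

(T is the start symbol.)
{ [S → ) . c] }

GOTO(I, ')') = CLOSURE({ [A → αX.β] : [A → α.Xβ] ∈ I, X = ')' })

Items with dot before ')', with the dot advanced:
  [S → . ) c] → [S → ) . c]
Closure adds nothing (no advanced item has the dot before a non-terminal).

GOTO = { [S → ) . c] }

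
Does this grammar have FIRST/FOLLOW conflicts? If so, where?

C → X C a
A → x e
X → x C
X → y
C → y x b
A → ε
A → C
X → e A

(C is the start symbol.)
Yes. A → x e with FOLLOW(A) on { 'x' }; A → C with FOLLOW(A) on { 'e', 'x', 'y' }

A FIRST/FOLLOW conflict occurs when a non-terminal N has a nullable alternative N → β (β ⇒* ε) and another alternative N → α with FIRST(α) ∩ FOLLOW(N) ≠ ∅: on such a lookahead the parser cannot decide between expanding α and letting N vanish via β.

Nullable non-terminals: A.
FIRST sets used below: FIRST(C) = { 'e', 'x', 'y' }

A: nullable alternative(s) A → ε; FOLLOW(A) = { 'e', 'x', 'y' }
  A → x e: FIRST \ {ε} = { 'x' } — overlaps FOLLOW(A) on { 'x' }: CONFLICT
  A → ε: FIRST \ {ε} = { } — this is the only nullable alternative, skip
  A → C: FIRST \ {ε} = { 'e', 'x', 'y' } — overlaps FOLLOW(A) on { 'e', 'x', 'y' }: CONFLICT

C, X have no nullable alternative, so no FIRST/FOLLOW check is needed there.

So the grammar has 2 FIRST/FOLLOW conflicts (marked CONFLICT above).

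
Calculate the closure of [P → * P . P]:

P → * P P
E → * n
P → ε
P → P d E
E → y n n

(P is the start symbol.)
To compute CLOSURE, for each item [A → α.Bβ] where B is a non-terminal, add [B → .γ] for all productions B → γ; repeat for the newly added items until nothing changes.

Start with: [P → * P . P]
  [P → * P . P] has the dot before P: add [P → . * P P], [P → .], [P → . P d E]
No further items can be added.

CLOSURE = { [P → * P . P], [P → . * P P], [P → . P d E], [P → .] }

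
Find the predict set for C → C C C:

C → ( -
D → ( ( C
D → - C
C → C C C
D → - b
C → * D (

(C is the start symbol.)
{ '(', '*' }

PREDICT(C → C C C) = (FIRST(RHS) \ {ε}) ∪ (FOLLOW(C) if ε ∈ FIRST(RHS), i.e. RHS ⇒* ε)
FIRST(C) = { '(', '*' }
FIRST(C C C) = { '(', '*' }
ε ∉ FIRST(C C C), so FOLLOW(C) is not added.
PREDICT(C → C C C) = { '(', '*' }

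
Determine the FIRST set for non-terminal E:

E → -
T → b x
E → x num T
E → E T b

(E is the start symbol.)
{ '-', 'x' }

To compute FIRST(E), examine every production with E on the left-hand side, reading each right-hand side left to right until a non-nullable symbol is reached.

From E → -:
  - '-' is a terminal: add '-' and stop
From E → x num T:
  - x is a terminal: add 'x' and stop
From E → E T b:
  - E is the symbol being defined: contributes nothing new
    E is not nullable, so stop

Collecting: FIRST(E) = { '-', 'x' }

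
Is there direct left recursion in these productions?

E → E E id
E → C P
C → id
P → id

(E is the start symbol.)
Direct left recursion occurs when N → N α for some non-terminal N (the right-hand side begins with the left-hand side itself).

E → E E id: LEFT RECURSIVE (starts with E)
E → C P: starts with C
C → id: starts with id
P → id: starts with id

The grammar has direct left recursion on: E.

Answer: Yes, E is left-recursive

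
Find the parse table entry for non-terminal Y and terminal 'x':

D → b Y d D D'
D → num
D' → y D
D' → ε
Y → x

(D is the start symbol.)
To find M[Y, 'x'], we find productions for Y where 'x' is in the predict set (PREDICT(N → α) = (FIRST(α) \ {ε}) ∪ (FOLLOW(N) if α ⇒* ε)).

Y → x: PREDICT = { 'x' }
  'x' is in predict set, so this production goes in M[Y, 'x']

M[Y, 'x'] = Y → x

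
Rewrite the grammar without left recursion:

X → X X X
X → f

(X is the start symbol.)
X → f X'
X' → X X X'
X' → ε

X is directly left-recursive. The standard transformation for
  A → A α₁ | ... | A α_m | β₁ | ... | β_n
is
  A  → β₁ A' | ... | β_n A'
  A' → α₁ A' | ... | α_m A' | ε

X → f becomes X → f X'
X → X X X becomes X' → X X X'
Add X' → ε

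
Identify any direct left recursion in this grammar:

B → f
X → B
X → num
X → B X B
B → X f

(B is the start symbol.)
Direct left recursion occurs when N → N α for some non-terminal N (the right-hand side begins with the left-hand side itself).

B → f: starts with f
X → B: starts with B
X → num: starts with num
X → B X B: starts with B
B → X f: starts with X

No direct left recursion found.

Answer: No direct left recursion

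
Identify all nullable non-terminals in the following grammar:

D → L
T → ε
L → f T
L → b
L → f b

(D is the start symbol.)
A non-terminal is nullable if it can derive ε (the empty string): either it has an ε-production, or it has a production whose right-hand side consists entirely of nullable non-terminals.

ε-productions: T → ε
So T is immediately nullable.
No further non-terminal can be added: every production for the remaining non-terminals contains a terminal or a non-nullable non-terminal.
Nullable = { 'T' }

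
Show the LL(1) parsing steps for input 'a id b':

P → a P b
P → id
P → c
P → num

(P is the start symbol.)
Stack is shown with the top on the left.

Stack    Input     Action
-------------------------
P $      a id b $  output P → a P b
a P b $  a id b $  match 'a'
P b $    id b $    output P → id
id b $   id b $    match 'id'
b $      b $       match 'b'
$        $         accept

The string is accepted.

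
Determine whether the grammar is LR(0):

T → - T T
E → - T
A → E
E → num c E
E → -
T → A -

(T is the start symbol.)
Augment with T' → T and build the canonical LR(0) collection (I0 = CLOSURE({[T' → . T]}), then GOTO on every symbol after a dot until no new states appear). It has 13 states:
  I0: { [A → . E], [E → . - T], [E → . -], [E → . num c E], [T → . - T T], [T → . A -], [T' → . T] }  — shift
  I1: { [A → . E], [E → - . T], [E → - .], [E → . - T], [E → . -], [E → . num c E], [T → - . T T], [T → . - T T], [T → . A -] }  — shift, reduce
  I2: { [T → A . -] }  — shift
  I3: { [A → E .] }  — reduce
  I4: { [T' → T .] }  — accept
  I5: { [E → num . c E] }  — shift
  I6: { [E → . - T], [E → . -], [E → . num c E], [E → num c . E] }  — shift
  I7: { [A → . E], [E → - . T], [E → - .], [E → . - T], [E → . -], [E → . num c E], [T → . - T T], [T → . A -] }  — shift, reduce
  I8: { [E → num c E .] }  — reduce
  I9: { [E → - T .] }  — reduce
  I10: { [T → A - .] }  — reduce
  I11: { [A → . E], [E → - T .], [E → . - T], [E → . -], [E → . num c E], [T → - T . T], [T → . - T T], [T → . A -] }  — shift, reduce
  I12: { [T → - T T .] }  — reduce

Conflict in state I1:
  Shift-reduce conflict between [E → - .] and [E → . -]
So the grammar is NOT LR(0).

Answer: No. Shift-reduce conflict between [E → - .] and [E → . -]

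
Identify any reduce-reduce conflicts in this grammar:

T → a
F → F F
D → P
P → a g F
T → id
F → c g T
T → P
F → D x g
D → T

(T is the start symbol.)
Yes — I8: [D → P .] vs [T → P .]

A reduce-reduce conflict occurs when an LR(0) state has two complete items [A → α .] and [B → β .] — both call for a reduction, and with no lookahead the parser cannot choose between them.

Augment with T' → T and build the canonical LR(0) collection (I0 = CLOSURE({[T' → . T]}), then GOTO on every symbol after a dot until no new states appear). It has 16 states:
  I0: { [P → . a g F], [T → . P], [T → . a], [T → . id], [T' → . T] }  — shift
  I1: { [T → P .] }  — reduce
  I2: { [T' → T .] }  — accept
  I3: { [P → a . g F], [T → a .] }  — shift, reduce
  I4: { [T → id .] }  — reduce
  I5: { [D → . P], [D → . T], [F → . D x g], [F → . F F], [F → . c g T], [P → . a g F], [P → a g . F], [T → . P], [T → . a], [T → . id] }  — shift
  I6: { [F → D . x g] }  — shift
  I7: { [D → . P], [D → . T], [F → . D x g], [F → . F F], [F → . c g T], [F → F . F], [P → . a g F], [P → a g F .], [T → . P], [T → . a], [T → . id] }  — shift, reduce
  I8: { [D → P .], [T → P .] }  — 2 reduces
  I9: { [D → T .] }  — reduce
  I10: { [F → c . g T] }  — shift
  I11: { [F → c g . T], [P → . a g F], [T → . P], [T → . a], [T → . id] }  — shift
  I12: { [F → c g T .] }  — reduce
  I13: { [D → . P], [D → . T], [F → . D x g], [F → . F F], [F → . c g T], [F → F . F], [F → F F .], [P → . a g F], [T → . P], [T → . a], [T → . id] }  — shift, reduce
  I14: { [F → D x . g] }  — shift
  I15: { [F → D x g .] }  — reduce

I8 contains complete items [D → P .], [T → P .] — reduce-reduce conflict.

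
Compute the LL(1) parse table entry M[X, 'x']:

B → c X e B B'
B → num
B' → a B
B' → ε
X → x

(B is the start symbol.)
To find M[X, 'x'], we find productions for X where 'x' is in the predict set (PREDICT(N → α) = (FIRST(α) \ {ε}) ∪ (FOLLOW(N) if α ⇒* ε)).

X → x: PREDICT = { 'x' }
  'x' is in predict set, so this production goes in M[X, 'x']

M[X, 'x'] = X → x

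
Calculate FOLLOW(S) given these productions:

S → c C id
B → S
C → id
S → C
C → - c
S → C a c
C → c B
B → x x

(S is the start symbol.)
{ $, 'a', 'id' }

S is the start symbol, so $ ∈ FOLLOW(S).
In B → S: S is at the end, add FOLLOW(B)

The FOLLOW sets referred to above (computed the same way, to a fixed point):
  FOLLOW(B) = { $, 'a', 'id' }

Taking the union: FOLLOW(S) = { $, 'a', 'id' }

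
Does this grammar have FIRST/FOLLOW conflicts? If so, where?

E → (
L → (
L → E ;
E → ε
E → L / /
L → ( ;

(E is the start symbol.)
Yes. E → L '/' '/' with FOLLOW(E) on { ';' }

A FIRST/FOLLOW conflict occurs when a non-terminal N has a nullable alternative N → β (β ⇒* ε) and another alternative N → α with FIRST(α) ∩ FOLLOW(N) ≠ ∅: on such a lookahead the parser cannot decide between expanding α and letting N vanish via β.

Nullable non-terminals: E.
FIRST sets used below: FIRST(L) = { '(', ';' }

E: nullable alternative(s) E → ε; FOLLOW(E) = { $, ';' }
  E → (: FIRST \ {ε} = { '(' } — disjoint from FOLLOW(E)
  E → ε: FIRST \ {ε} = { } — this is the only nullable alternative, skip
  E → L / /: FIRST \ {ε} = { '(', ';' } — overlaps FOLLOW(E) on { ';' }: CONFLICT

L has no nullable alternative, so no FIRST/FOLLOW check is needed there.

So the grammar has 1 FIRST/FOLLOW conflict (marked CONFLICT above).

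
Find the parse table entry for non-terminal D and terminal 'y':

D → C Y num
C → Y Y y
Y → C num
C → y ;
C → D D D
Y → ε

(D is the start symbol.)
D → C Y num

To find M[D, 'y'], we find productions for D where 'y' is in the predict set (PREDICT(N → α) = (FIRST(α) \ {ε}) ∪ (FOLLOW(N) if α ⇒* ε)).

Relevant sets:
  FIRST(C) = { 'y' }

D → C Y num: PREDICT = { 'y' }
  'y' is in predict set, so this production goes in M[D, 'y']

M[D, 'y'] = D → C Y num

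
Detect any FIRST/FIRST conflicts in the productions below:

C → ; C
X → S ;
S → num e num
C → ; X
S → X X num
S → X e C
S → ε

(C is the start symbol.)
A FIRST/FIRST conflict occurs when two productions N → α and N → β for the same non-terminal have FIRST(α) ∩ FIRST(β) ≠ ∅ (with ε ∈ FIRST of a nullable right-hand side, so two nullable alternatives also conflict).

FIRST sets of the non-terminals at (or reachable through a nullable prefix from) the front of some alternative:
  FIRST(X) = { ';', 'num' }

Productions for C:
  C → ; C: FIRST = { ';' }
  C → ; X: FIRST = { ';' }
Productions for S:
  S → num e num: FIRST = { 'num' }
  S → X X num: FIRST = { ';', 'num' }
  S → X e C: FIRST = { ';', 'num' }
  S → ε: FIRST = { ε }
X has only one production, so no FIRST/FIRST conflict is possible there.

Conflict for C: C → ; C and C → ; X
  Overlap: { ';' }
Conflict for S: S → num e num and S → X X num
  Overlap: { 'num' }
Conflict for S: S → num e num and S → X e C
  Overlap: { 'num' }
Conflict for S: S → X X num and S → X e C
  Overlap: { ';', 'num' }

Answer: Yes. C → ';' C / C → ';' X on { ';' }; S → num e num / S → X X num on { 'num' }; S → num e num / S → X e C on { 'num' }; S → X X num / S → X e C on { ';', 'num' }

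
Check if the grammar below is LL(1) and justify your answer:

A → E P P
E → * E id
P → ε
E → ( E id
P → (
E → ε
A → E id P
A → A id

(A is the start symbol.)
No. Predict set conflict for A: { '(', '*', 'id' }

Relevant sets:
  FIRST(E) = { '(', '*', ε }
  FIRST(P) = { '(', ε }
  FIRST(A) = { '(', '*', 'id', ε }
  FOLLOW(A) = { $, 'id' }
  FOLLOW(E) = { $, '(', 'id' }
  FOLLOW(P) = { $, '(', 'id' }

For A:
  PREDICT(A → E P P) = { $, '(', '*', 'id' }
  PREDICT(A → E id P) = { '(', '*', 'id' }
  PREDICT(A → A id) = { '(', '*', 'id' }
For E:
  PREDICT(E → '*' E id) = { '*' }
  PREDICT(E → '(' E id) = { '(' }
  PREDICT(E → ε) = { $, '(', 'id' }
For P:
  PREDICT(P → ε) = { $, '(', 'id' }
  PREDICT(P → '(') = { '(' }

Conflict found: Predict set conflict for A: { '(', '*', 'id' }
The grammar is NOT LL(1).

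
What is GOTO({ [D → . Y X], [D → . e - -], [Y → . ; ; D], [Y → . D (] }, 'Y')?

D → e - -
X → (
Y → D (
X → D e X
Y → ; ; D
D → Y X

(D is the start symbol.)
{ [D → . Y X], [D → . e - -], [D → Y . X], [X → . (], [X → . D e X], [Y → . ; ; D], [Y → . D (] }

GOTO(I, 'Y') = CLOSURE({ [A → αX.β] : [A → α.Xβ] ∈ I, X = 'Y' })

Items with dot before 'Y', with the dot advanced:
  [D → . Y X] → [D → Y . X]
Closure of the advanced items:
  [D → Y . X] has the dot before X: add [X → . (], [X → . D e X]
  [X → . D e X] has the dot before D: add [D → . e - -], [D → . Y X]
  [D → . Y X] has the dot before Y: add [Y → . D (], [Y → . ; ; D]

GOTO = { [D → . Y X], [D → . e - -], [D → Y . X], [X → . (], [X → . D e X], [Y → . ; ; D], [Y → . D (] }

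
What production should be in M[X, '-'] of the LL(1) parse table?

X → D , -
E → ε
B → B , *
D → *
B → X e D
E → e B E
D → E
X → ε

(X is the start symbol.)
Empty (error entry)

To find M[X, '-'], we find productions for X where '-' is in the predict set (PREDICT(N → α) = (FIRST(α) \ {ε}) ∪ (FOLLOW(N) if α ⇒* ε)).

Relevant sets:
  FIRST(D) = { '*', 'e', ε }
  FOLLOW(X) = { $, 'e' }

X → D , -: PREDICT = { '*', ',', 'e' }
X → ε: PREDICT = { $, 'e' }

M[X, '-'] is empty (no production applies)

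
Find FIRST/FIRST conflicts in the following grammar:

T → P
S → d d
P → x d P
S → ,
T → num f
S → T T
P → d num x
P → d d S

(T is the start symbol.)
Yes. S → d d / S → T T on { 'd' }; P → d num x / P → d d S on { 'd' }

FIRST sets of the non-terminals at (or reachable through a nullable prefix from) the front of some alternative:
  FIRST(P) = { 'd', 'x' }
  FIRST(T) = { 'd', 'num', 'x' }

Productions for T:
  T → P: FIRST = { 'd', 'x' }
  T → num f: FIRST = { 'num' }
Productions for S:
  S → d d: FIRST = { 'd' }
  S → ,: FIRST = { ',' }
  S → T T: FIRST = { 'd', 'num', 'x' }
Productions for P:
  P → x d P: FIRST = { 'x' }
  P → d num x: FIRST = { 'd' }
  P → d d S: FIRST = { 'd' }

Conflict for S: S → d d and S → T T
  Overlap: { 'd' }
Conflict for P: P → d num x and P → d d S
  Overlap: { 'd' }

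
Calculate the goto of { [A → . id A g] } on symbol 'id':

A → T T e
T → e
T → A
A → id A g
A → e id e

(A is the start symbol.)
{ [A → . T T e], [A → . e id e], [A → . id A g], [A → id . A g], [T → . A], [T → . e] }

GOTO(I, 'id') = CLOSURE({ [A → αX.β] : [A → α.Xβ] ∈ I, X = 'id' })

Items with dot before 'id', with the dot advanced:
  [A → . id A g] → [A → id . A g]
Closure of the advanced items:
  [A → id . A g] has the dot before A: add [A → . T T e], [A → . id A g], [A → . e id e]
  [A → . T T e] has the dot before T: add [T → . e], [T → . A]

GOTO = { [A → . T T e], [A → . e id e], [A → . id A g], [A → id . A g], [T → . A], [T → . e] }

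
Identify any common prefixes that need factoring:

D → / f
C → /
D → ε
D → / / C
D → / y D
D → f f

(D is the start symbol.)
Left-factoring is needed when two productions for the same non-terminal
share a common prefix on the right-hand side.

Productions for D:
  D → / f
  D → ε
  D → / / C
  D → / y D
  D → f f

Found common prefix '/' in productions for D

Answer: Yes, D has productions with common prefix '/'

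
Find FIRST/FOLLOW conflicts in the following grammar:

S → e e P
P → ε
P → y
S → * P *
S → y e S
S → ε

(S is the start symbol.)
A FIRST/FOLLOW conflict occurs when a non-terminal N has a nullable alternative N → β (β ⇒* ε) and another alternative N → α with FIRST(α) ∩ FOLLOW(N) ≠ ∅: on such a lookahead the parser cannot decide between expanding α and letting N vanish via β.

Nullable non-terminals: P, S.

P: nullable alternative(s) P → ε; FOLLOW(P) = { $, '*' }
  P → ε: FIRST \ {ε} = { } — this is the only nullable alternative, skip
  P → y: FIRST \ {ε} = { 'y' } — disjoint from FOLLOW(P)

S: nullable alternative(s) S → ε; FOLLOW(S) = { $ }
  S → e e P: FIRST \ {ε} = { 'e' } — disjoint from FOLLOW(S)
  S → * P *: FIRST \ {ε} = { '*' } — disjoint from FOLLOW(S)
  S → y e S: FIRST \ {ε} = { 'y' } — disjoint from FOLLOW(S)
  S → ε: FIRST \ {ε} = { } — this is the only nullable alternative, skip

No FIRST/FOLLOW conflicts found.

Answer: No FIRST/FOLLOW conflicts.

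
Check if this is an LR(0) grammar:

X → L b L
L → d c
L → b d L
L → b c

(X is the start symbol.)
Yes, the grammar is LR(0)

A grammar is LR(0) if no state in the canonical LR(0) collection has:
  - both a shift item (dot before a terminal) and a complete item (shift-reduce conflict), or
  - two or more complete items (reduce-reduce conflict; the accept item [X' → X .] counts as a complete item here).

Augment with X' → X and build the canonical LR(0) collection (I0 = CLOSURE({[X' → . X]}), then GOTO on every symbol after a dot until no new states appear). It has 11 states:
  I0: { [L → . b c], [L → . b d L], [L → . d c], [X → . L b L], [X' → . X] }  — shift
  I1: { [X → L . b L] }  — shift
  I2: { [X' → X .] }  — accept
  I3: { [L → b . c], [L → b . d L] }  — shift
  I4: { [L → d . c] }  — shift
  I5: { [L → d c .] }  — reduce
  I6: { [L → b c .] }  — reduce
  I7: { [L → . b c], [L → . b d L], [L → . d c], [L → b d . L] }  — shift
  I8: { [L → b d L .] }  — reduce
  I9: { [L → . b c], [L → . b d L], [L → . d c], [X → L b . L] }  — shift
  I10: { [X → L b L .] }  — reduce

Every state is either a pure shift/goto state or contains exactly one complete item and nothing to shift — no conflicts. The grammar is LR(0).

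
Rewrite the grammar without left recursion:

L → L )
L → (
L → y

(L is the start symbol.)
L is directly left-recursive. The standard transformation for
  A → A α₁ | ... | A α_m | β₁ | ... | β_n
is
  A  → β₁ A' | ... | β_n A'
  A' → α₁ A' | ... | α_m A' | ε

L → ( becomes L → ( L'
L → y becomes L → y L'
L → L ) becomes L' → ) L'
Add L' → ε

Resulting grammar:
L → ( L'
L → y L'
L' → ) L'
L' → ε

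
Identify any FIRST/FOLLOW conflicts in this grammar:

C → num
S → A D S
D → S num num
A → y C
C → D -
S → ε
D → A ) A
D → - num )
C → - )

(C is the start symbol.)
No FIRST/FOLLOW conflicts.

A FIRST/FOLLOW conflict occurs when a non-terminal N has a nullable alternative N → β (β ⇒* ε) and another alternative N → α with FIRST(α) ∩ FOLLOW(N) ≠ ∅: on such a lookahead the parser cannot decide between expanding α and letting N vanish via β.

Nullable non-terminals: S.
FIRST sets used below: FIRST(A) = { 'y' }

S: nullable alternative(s) S → ε; FOLLOW(S) = { 'num' }
  S → A D S: FIRST \ {ε} = { 'y' } — disjoint from FOLLOW(S)
  S → ε: FIRST \ {ε} = { } — this is the only nullable alternative, skip

A, C, D have no nullable alternative, so no FIRST/FOLLOW check is needed there.

No FIRST/FOLLOW conflicts found.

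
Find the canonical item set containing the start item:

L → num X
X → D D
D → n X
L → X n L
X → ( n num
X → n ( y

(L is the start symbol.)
{ [D → . n X], [L → . X n L], [L → . num X], [L' → . L], [X → . ( n num], [X → . D D], [X → . n ( y] }

First, augment the grammar with L' → L
I₀ = CLOSURE({ [L' → . L] }):
  [L' → . L] has the dot before L: add [L → . num X], [L → . X n L]
  [L → . X n L] has the dot before X: add [X → . D D], [X → . ( n num], [X → . n ( y]
  [X → . D D] has the dot before D: add [D → . n X]
No further items can be added.

I₀ = { [D → . n X], [L → . X n L], [L → . num X], [L' → . L], [X → . ( n num], [X → . D D], [X → . n ( y] }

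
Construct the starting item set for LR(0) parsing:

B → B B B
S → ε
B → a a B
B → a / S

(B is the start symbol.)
First, augment the grammar with B' → B
I₀ = CLOSURE({ [B' → . B] }):
  [B' → . B] has the dot before B: add [B → . B B B], [B → . a a B], [B → . a / S]
No further items can be added.

I₀ = { [B → . B B B], [B → . a / S], [B → . a a B], [B' → . B] }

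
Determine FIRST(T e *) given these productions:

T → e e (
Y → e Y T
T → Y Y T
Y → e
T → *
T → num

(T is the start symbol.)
{ '*', 'e', 'num' }

FIRST sets of the non-terminals involved (from the grammar, by fixed-point iteration):
  FIRST(T) = { '*', 'e', 'num' }

To compute FIRST(T e *), process the symbols left to right:
Symbol T is a non-terminal. Add FIRST(T) \ {ε} = { '*', 'e', 'num' }
T is not nullable (ε ∉ FIRST(T)), so stop here.
FIRST(T e *) = { '*', 'e', 'num' }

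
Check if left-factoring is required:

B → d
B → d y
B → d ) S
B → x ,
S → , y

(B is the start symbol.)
Yes, B has productions with common prefix 'd'

Left-factoring is needed when two productions for the same non-terminal
share a common prefix on the right-hand side.

Productions for B:
  B → d
  B → d y
  B → d ) S
  B → x ,

Found common prefix 'd' in productions for B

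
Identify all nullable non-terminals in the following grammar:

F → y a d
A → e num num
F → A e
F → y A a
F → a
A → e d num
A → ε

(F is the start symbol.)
ε-productions: A → ε
So A is immediately nullable.
No further non-terminal can be added: every production for the remaining non-terminals contains a terminal or a non-nullable non-terminal.
Nullable = { 'A' }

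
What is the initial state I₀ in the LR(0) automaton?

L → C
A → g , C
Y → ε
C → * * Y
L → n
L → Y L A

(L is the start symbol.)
{ [C → . * * Y], [L → . C], [L → . Y L A], [L → . n], [L' → . L], [Y → .] }

First, augment the grammar with L' → L
I₀ = CLOSURE({ [L' → . L] }):
  [L' → . L] has the dot before L: add [L → . C], [L → . n], [L → . Y L A]
  [L → . C] has the dot before C: add [C → . * * Y]
  [L → . Y L A] has the dot before Y: add [Y → .]
No further items can be added.

I₀ = { [C → . * * Y], [L → . C], [L → . Y L A], [L → . n], [L' → . L], [Y → .] }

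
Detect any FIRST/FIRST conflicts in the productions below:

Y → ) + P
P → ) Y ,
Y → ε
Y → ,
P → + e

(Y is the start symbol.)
No FIRST/FIRST conflicts.

A FIRST/FIRST conflict occurs when two productions N → α and N → β for the same non-terminal have FIRST(α) ∩ FIRST(β) ≠ ∅ (with ε ∈ FIRST of a nullable right-hand side, so two nullable alternatives also conflict).

Productions for Y:
  Y → ) + P: FIRST = { ')' }
  Y → ε: FIRST = { ε }
  Y → ,: FIRST = { ',' }
Productions for P:
  P → ) Y ,: FIRST = { ')' }
  P → + e: FIRST = { '+' }

All alternatives of each non-terminal have pairwise disjoint FIRST sets.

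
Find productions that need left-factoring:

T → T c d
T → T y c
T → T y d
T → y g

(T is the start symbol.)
Left-factoring is needed when two productions for the same non-terminal
share a common prefix on the right-hand side.

Productions for T:
  T → T c d
  T → T y c
  T → T y d
  T → y g

Found common prefix 'T' in productions for T

Answer: Yes, T has productions with common prefix 'T'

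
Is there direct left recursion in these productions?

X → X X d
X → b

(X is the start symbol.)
Yes, X is left-recursive

X → X X d: LEFT RECURSIVE (starts with X)
X → b: starts with b

The grammar has direct left recursion on: X.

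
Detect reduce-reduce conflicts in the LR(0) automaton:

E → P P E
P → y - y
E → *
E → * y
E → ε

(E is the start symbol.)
A reduce-reduce conflict occurs when an LR(0) state has two complete items [A → α .] and [B → β .] — both call for a reduction, and with no lookahead the parser cannot choose between them.

Augment with E' → E and build the canonical LR(0) collection (I0 = CLOSURE({[E' → . E]}), then GOTO on every symbol after a dot until no new states appear). It has 10 states:
  I0: { [E → . * y], [E → . *], [E → . P P E], [E → .], [E' → . E], [P → . y - y] }  — shift, reduce
  I1: { [E → * . y], [E → * .] }  — shift, reduce
  I2: { [E' → E .] }  — accept
  I3: { [E → P . P E], [P → . y - y] }  — shift
  I4: { [P → y . - y] }  — shift
  I5: { [P → y - . y] }  — shift
  I6: { [P → y - y .] }  — reduce
  I7: { [E → . * y], [E → . *], [E → . P P E], [E → .], [E → P P . E], [P → . y - y] }  — shift, reduce
  I8: { [E → P P E .] }  — reduce
  I9: { [E → * y .] }  — reduce

No state contains more than one complete item.

Answer: No reduce-reduce conflicts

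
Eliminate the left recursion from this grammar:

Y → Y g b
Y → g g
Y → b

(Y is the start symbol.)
Y is directly left-recursive. The standard transformation for
  A → A α₁ | ... | A α_m | β₁ | ... | β_n
is
  A  → β₁ A' | ... | β_n A'
  A' → α₁ A' | ... | α_m A' | ε

Y → g g becomes Y → g g Y'
Y → b becomes Y → b Y'
Y → Y g b becomes Y' → g b Y'
Add Y' → ε

Resulting grammar:
Y → g g Y'
Y → b Y'
Y' → g b Y'
Y' → ε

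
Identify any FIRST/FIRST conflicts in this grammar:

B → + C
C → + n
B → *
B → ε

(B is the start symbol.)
No FIRST/FIRST conflicts.

A FIRST/FIRST conflict occurs when two productions N → α and N → β for the same non-terminal have FIRST(α) ∩ FIRST(β) ≠ ∅ (with ε ∈ FIRST of a nullable right-hand side, so two nullable alternatives also conflict).

Productions for B:
  B → + C: FIRST = { '+' }
  B → *: FIRST = { '*' }
  B → ε: FIRST = { ε }
C has only one production, so no FIRST/FIRST conflict is possible there.

All alternatives of each non-terminal have pairwise disjoint FIRST sets.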